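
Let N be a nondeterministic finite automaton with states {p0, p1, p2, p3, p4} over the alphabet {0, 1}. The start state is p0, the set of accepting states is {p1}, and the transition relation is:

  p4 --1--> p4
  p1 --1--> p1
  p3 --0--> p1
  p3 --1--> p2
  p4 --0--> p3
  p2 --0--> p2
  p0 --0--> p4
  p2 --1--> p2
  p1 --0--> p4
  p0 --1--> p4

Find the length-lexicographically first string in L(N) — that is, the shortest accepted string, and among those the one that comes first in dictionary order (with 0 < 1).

A breadth-first search from p0 reaches an accepting state first via the path p0 → p4 → p3 → p1 on input 000.
No string of length < 3 is accepted (BFS exhausts all shorter strings without reaching an accepting state), and 000 is the lexicographically least accepting string of length 3.

000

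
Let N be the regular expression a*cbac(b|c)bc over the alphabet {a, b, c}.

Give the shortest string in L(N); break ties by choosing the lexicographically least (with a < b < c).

By inspection of the expression, no string of length less than 7 matches, and cbacbbc is the lexicographically first match of length 7.

cbacbbc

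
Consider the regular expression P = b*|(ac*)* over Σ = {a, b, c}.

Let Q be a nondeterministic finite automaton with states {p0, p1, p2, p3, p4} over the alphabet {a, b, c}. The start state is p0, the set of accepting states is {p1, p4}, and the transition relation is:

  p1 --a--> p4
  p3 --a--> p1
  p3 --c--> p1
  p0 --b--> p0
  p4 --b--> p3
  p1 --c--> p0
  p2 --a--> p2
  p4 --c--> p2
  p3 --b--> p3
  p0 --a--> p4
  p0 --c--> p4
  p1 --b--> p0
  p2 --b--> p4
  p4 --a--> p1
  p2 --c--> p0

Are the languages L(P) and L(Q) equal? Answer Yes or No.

No

The empty string ε is accepted by P but rejected by Q.
So L(P) ≠ L(Q).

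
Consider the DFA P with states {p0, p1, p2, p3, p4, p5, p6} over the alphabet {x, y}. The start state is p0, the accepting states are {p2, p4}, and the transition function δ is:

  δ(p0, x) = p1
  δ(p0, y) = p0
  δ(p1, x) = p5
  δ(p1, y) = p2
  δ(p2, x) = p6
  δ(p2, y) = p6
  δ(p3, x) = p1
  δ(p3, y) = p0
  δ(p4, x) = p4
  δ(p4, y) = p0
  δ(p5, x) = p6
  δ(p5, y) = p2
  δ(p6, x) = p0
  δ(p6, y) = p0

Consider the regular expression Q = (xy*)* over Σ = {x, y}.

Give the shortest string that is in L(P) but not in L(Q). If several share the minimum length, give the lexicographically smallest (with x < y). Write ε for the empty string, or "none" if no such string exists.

yxy

The string yxy is accepted by P but not by Q.
No shorter string lies in the difference, and yxy is the lexicographically first length-3 string in L(P) \ L(Q).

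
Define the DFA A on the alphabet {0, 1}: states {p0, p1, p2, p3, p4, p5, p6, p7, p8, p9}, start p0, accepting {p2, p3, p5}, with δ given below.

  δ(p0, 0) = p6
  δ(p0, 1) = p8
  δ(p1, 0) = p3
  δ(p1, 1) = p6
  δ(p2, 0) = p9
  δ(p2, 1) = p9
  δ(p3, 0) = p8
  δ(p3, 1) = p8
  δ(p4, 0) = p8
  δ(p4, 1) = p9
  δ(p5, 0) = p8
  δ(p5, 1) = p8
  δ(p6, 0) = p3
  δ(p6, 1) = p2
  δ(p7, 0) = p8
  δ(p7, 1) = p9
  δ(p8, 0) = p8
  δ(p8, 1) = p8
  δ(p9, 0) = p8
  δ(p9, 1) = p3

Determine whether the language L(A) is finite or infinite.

The useful states (reachable from p0 and able to reach an accepting state) are {p0, p2, p3, p6, p9}.
Restricted to these states the transition graph has no cycle, so every accepting path has bounded length and L is finite.

finite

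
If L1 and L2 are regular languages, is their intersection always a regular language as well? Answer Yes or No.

Yes

Run DFAs for L₁ and L₂ in parallel: the product automaton with state set Q₁ × Q₂, start (q₁, q₂) and accepting set F₁ × F₂ recognises L₁ ∩ L₂.
So the regular languages are closed under intersection.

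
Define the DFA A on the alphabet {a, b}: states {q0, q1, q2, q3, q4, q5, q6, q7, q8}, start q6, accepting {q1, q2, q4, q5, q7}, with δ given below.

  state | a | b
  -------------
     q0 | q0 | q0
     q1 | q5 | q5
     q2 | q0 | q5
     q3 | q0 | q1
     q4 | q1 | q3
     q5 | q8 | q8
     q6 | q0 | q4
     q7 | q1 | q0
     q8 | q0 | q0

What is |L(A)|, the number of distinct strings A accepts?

7

The useful subgraph on states {q1, q3, q4, q5, q6} is acyclic, so L(A) is finite; the longest accepting path visits 5 useful states, giving maximum string length 4.
Counting accepting paths from q6 by length: 1 of length 1, 1 of length 2, 3 of length 3, 2 of length 4. Total 7.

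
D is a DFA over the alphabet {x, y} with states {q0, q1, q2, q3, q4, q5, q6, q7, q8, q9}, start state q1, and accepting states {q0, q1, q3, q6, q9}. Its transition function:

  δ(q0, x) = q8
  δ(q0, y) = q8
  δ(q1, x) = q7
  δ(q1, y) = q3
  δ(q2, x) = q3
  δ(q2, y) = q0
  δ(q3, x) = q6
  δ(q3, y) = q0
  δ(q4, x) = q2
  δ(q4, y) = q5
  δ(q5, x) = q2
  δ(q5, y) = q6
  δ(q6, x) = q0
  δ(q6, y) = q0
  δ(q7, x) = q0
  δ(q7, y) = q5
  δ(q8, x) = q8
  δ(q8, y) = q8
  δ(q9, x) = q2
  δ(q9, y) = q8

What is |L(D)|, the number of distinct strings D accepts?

The useful subgraph on states {q0, q1, q2, q3, q5, q6, q7} is acyclic, so L(D) is finite; the longest accepting path visits 7 useful states, giving maximum string length 6.
Counting accepting paths from q1 by length: 1 of length 0, 1 of length 1, 3 of length 2, 3 of length 3, 4 of length 4, 2 of length 5, 2 of length 6. Total 16.

16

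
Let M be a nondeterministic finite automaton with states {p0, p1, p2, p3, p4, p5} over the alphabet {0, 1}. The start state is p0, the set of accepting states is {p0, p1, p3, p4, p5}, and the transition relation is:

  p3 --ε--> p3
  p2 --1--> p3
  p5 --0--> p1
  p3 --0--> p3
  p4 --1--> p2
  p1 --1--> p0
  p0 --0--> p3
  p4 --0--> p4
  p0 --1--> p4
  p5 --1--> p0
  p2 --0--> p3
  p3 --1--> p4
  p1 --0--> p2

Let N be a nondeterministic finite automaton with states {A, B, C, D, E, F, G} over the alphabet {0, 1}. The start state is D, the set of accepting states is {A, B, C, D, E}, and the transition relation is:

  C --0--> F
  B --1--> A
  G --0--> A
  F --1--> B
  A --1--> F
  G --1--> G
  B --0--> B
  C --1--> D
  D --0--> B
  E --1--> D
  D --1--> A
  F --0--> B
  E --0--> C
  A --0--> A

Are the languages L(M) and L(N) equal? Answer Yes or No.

Yes

Exploring the product automaton M × N from the start pair (p0, D), following both machines on each input symbol, reaches 4 state pairs: (p0, D), (p3, B), (p4, A), (p2, F).
M accepts in {p0, p1, p3, p4, p5} and N accepts in {A, B, C, D, E}. In every reachable pair the two components are either both accepting — (p0, D), (p3, B), (p4, A) — or both non-accepting, so no string is accepted by exactly one of the machines: L(M) \ L(N) and L(N) \ L(M) are both empty.
Hence every string is accepted by M iff it is accepted by N, and the two languages coincide.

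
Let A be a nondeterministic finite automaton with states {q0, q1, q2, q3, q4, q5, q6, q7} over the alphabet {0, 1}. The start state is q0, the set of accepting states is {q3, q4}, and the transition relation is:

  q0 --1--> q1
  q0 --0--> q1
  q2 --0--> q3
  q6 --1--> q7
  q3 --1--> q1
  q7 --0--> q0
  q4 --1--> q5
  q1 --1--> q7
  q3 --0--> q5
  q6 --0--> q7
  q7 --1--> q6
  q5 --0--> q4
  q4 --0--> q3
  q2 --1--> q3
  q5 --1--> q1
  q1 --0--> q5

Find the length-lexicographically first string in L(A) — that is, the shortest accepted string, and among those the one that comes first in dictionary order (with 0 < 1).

000

A breadth-first search from q0 reaches an accepting state first via the path q0 → q1 → q5 → q4 on input 000.
No string of length < 3 is accepted (BFS exhausts all shorter strings without reaching an accepting state), and 000 is the lexicographically least accepting string of length 3.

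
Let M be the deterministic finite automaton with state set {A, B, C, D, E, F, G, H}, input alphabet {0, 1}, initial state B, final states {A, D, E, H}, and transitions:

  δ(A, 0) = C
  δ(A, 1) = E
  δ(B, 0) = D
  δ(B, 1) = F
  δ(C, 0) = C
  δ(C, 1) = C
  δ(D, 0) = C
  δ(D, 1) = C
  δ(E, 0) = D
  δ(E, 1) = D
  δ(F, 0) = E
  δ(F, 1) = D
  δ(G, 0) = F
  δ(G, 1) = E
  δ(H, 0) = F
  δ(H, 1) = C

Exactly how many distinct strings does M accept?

The useful subgraph on states {B, D, E, F} is acyclic, so L(M) is finite; the longest accepting path visits 4 useful states, giving maximum string length 3.
Counting accepting paths from B by length: 1 of length 1, 2 of length 2, 2 of length 3. Total 5.

5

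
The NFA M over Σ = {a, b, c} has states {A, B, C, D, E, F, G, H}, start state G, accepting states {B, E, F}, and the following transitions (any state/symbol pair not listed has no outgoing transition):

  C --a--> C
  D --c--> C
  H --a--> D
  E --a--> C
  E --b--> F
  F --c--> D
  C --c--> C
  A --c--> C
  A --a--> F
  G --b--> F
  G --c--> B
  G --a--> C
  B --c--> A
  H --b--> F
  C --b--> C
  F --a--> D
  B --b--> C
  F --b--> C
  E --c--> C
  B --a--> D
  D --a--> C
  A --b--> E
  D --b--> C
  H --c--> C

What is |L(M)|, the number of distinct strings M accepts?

5

The useful subgraph on states {A, B, E, F, G} is acyclic, so L(M) is finite; the longest accepting path visits 5 useful states, giving maximum string length 4.
Counting accepting paths from G by length: 2 of length 1, 2 of length 3, 1 of length 4. Total 5.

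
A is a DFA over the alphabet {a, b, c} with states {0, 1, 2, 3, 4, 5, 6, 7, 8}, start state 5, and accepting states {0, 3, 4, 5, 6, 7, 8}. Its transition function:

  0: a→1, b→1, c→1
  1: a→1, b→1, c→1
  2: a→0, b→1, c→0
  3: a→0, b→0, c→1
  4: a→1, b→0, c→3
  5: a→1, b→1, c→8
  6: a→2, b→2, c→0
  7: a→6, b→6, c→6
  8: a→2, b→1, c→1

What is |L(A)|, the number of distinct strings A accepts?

The useful subgraph on states {0, 2, 5, 8} is acyclic, so L(A) is finite; the longest accepting path visits 4 useful states, giving maximum string length 3.
Counting accepting paths from 5 by length: 1 of length 0, 1 of length 1, 2 of length 3. Total 4.

4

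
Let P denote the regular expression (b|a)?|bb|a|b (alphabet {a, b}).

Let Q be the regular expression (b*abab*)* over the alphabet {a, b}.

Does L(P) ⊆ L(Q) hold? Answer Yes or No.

No

The string a is in L(P) but not in L(Q).
So L(P) ⊄ L(Q).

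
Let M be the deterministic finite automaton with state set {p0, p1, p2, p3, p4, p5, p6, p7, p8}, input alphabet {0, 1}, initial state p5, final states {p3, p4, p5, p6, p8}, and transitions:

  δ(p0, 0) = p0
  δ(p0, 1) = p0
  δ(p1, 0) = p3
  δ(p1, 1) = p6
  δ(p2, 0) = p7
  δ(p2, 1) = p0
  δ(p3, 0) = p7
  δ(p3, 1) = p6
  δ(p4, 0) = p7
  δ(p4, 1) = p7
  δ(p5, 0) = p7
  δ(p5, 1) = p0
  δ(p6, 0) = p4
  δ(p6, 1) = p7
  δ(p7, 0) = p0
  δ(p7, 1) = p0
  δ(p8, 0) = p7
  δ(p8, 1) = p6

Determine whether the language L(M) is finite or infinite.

finite

The useful states (reachable from p5 and able to reach an accepting state) are {p5}.
Restricted to these states the transition graph has no cycle, so every accepting path has bounded length and L is finite.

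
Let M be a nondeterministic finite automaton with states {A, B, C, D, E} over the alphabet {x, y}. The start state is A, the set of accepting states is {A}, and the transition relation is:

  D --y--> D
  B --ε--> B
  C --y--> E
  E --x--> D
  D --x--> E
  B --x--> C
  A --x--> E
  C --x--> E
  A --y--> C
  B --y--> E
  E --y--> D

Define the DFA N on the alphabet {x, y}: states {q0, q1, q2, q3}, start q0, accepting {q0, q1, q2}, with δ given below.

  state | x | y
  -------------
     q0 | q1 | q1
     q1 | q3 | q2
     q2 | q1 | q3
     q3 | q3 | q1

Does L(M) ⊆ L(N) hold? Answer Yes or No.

Exploring the product automaton M × N from the start pair (A, q0), following both machines on each input symbol, reaches 8 state pairs: (A, q0), (E, q1), (C, q1), (D, q3), (D, q2), (E, q3), (E, q2), (D, q1).
M accepts in {A} and N accepts in {q0, q1, q2}. The reachable pairs whose M-component is accepting are (A, q0); in each of them the N-component is accepting too, so the product for L(M) \ L(N) (M-component accepting, N-component rejecting) has no reachable accepting pair and the difference is empty.
Hence every string in L(M) is also in L(N).

Yes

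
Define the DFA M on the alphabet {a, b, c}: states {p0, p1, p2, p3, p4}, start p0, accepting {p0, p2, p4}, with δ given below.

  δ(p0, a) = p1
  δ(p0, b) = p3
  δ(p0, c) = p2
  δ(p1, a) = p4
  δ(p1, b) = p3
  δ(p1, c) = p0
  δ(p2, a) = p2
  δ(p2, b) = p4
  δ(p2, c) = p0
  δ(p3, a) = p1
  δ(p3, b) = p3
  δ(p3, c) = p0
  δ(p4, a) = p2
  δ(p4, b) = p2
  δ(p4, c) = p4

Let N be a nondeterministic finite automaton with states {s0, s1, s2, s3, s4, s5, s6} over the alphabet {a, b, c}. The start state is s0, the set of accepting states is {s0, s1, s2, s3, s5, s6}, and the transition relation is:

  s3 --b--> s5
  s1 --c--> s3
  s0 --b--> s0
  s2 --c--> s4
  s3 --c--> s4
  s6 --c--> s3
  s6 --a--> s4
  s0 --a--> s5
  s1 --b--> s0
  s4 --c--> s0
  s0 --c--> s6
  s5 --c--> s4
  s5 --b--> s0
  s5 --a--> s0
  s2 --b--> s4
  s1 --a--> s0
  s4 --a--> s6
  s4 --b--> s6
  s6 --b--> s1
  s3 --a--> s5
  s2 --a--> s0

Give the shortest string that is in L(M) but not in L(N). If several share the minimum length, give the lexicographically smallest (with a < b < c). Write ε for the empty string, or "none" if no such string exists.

ac

The string ac is accepted by M but not by N.
No shorter string lies in the difference, and ac is the lexicographically first length-2 string in L(M) \ L(N).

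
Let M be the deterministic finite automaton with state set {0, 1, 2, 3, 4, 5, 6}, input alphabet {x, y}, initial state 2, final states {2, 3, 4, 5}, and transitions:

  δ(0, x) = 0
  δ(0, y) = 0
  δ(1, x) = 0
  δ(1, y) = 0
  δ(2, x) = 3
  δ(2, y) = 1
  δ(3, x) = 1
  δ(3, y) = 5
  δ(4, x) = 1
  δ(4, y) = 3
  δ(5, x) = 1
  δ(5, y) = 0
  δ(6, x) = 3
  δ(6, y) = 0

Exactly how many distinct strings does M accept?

The useful subgraph on states {2, 3, 5} is acyclic, so L(M) is finite; the longest accepting path visits 3 useful states, giving maximum string length 2.
Counting accepting paths from 2 by length: 1 of length 0, 1 of length 1, 1 of length 2. Total 3.

3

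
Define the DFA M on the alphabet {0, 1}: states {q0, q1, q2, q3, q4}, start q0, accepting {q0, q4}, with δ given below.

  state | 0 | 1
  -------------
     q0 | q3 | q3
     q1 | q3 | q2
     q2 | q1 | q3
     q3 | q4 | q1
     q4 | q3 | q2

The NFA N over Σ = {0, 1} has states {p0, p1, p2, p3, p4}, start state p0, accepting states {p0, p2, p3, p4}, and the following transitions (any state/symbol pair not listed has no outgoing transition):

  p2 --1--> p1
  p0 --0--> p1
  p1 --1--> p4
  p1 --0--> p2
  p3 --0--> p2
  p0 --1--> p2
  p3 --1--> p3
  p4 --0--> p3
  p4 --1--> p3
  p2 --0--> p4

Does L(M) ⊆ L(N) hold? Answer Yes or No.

Exploring the product automaton M × N from the start pair (q0, p0), following both machines on each input symbol, reaches 15 state pairs: (q0, p0), (q3, p1), (q3, p2), (q4, p2), (q1, p4), (q4, p4), (q1, p1), (q3, p4), (q2, p1), (q3, p3), (q2, p3), (q2, p4), (q4, p3), (q1, p3), (q1, p2).
M accepts in {q0, q4} and N accepts in {p0, p2, p3, p4}. The reachable pairs whose M-component is accepting are (q0, p0), (q4, p2), (q4, p4), (q4, p3); in each of them the N-component is accepting too, so the product for L(M) \ L(N) (M-component accepting, N-component rejecting) has no reachable accepting pair and the difference is empty.
Hence every string in L(M) is also in L(N).

Yes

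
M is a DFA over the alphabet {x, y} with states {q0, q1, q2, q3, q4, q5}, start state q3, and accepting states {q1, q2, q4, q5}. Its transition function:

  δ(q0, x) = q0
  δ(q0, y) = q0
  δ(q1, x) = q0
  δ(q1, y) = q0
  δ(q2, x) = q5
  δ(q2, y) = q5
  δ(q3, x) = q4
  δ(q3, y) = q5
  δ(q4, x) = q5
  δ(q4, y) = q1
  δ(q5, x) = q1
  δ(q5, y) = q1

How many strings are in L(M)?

The useful subgraph on states {q1, q3, q4, q5} is acyclic, so L(M) is finite; the longest accepting path visits 4 useful states, giving maximum string length 3.
Counting accepting paths from q3 by length: 2 of length 1, 4 of length 2, 2 of length 3. Total 8.

8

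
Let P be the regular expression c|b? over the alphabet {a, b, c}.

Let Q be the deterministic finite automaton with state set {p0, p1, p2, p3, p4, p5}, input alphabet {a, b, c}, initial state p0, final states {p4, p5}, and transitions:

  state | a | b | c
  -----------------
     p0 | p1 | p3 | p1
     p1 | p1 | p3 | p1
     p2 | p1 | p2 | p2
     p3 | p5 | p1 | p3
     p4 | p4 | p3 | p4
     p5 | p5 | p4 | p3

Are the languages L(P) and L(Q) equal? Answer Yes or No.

No

The empty string ε is accepted by P but rejected by Q.
So L(P) ≠ L(Q).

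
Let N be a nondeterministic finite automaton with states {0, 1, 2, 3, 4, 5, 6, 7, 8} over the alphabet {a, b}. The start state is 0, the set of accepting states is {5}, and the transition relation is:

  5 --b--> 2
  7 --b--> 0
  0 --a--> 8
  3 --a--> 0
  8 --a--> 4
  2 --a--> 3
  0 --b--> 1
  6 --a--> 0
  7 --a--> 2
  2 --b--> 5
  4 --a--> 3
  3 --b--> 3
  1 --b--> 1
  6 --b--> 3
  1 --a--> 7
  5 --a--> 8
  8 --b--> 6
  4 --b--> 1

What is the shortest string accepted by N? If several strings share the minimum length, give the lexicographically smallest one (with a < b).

baab

A breadth-first search from 0 reaches an accepting state first via the path 0 → 1 → 7 → 2 → 5 on input baab.
No string of length < 4 is accepted (BFS exhausts all shorter strings without reaching an accepting state), and baab is the lexicographically least accepting string of length 4.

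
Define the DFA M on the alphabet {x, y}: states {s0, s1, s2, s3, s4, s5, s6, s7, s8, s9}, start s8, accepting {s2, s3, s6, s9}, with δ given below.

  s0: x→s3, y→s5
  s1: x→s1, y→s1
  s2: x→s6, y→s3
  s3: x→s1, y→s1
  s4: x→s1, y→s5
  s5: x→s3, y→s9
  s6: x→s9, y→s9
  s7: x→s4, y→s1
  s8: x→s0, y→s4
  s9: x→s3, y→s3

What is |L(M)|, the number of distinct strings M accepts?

The useful subgraph on states {s0, s3, s4, s5, s8, s9} is acyclic, so L(M) is finite; the longest accepting path visits 5 useful states, giving maximum string length 4.
Counting accepting paths from s8 by length: 1 of length 2, 4 of length 3, 4 of length 4. Total 9.

9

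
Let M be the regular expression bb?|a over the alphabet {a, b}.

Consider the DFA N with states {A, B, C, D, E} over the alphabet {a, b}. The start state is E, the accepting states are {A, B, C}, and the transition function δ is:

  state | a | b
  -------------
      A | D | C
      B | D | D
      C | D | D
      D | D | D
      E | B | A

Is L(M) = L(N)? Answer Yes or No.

Converting the expression M to a DFA (subset construction, then merging equivalent states) gives the minimal DFA with states {m0, m1, m2, m3}, start state m0, accepting states {m1, m2} and transitions m0: a→m1, b→m2; m1: a→m3, b→m3; m2: a→m3, b→m1; m3: a→m3, b→m3.
Exploring the product automaton M × N from the start pair (m0, E), following both machines on each input symbol, reaches 5 state pairs: (m0, E), (m1, B), (m2, A), (m3, D), (m1, C).
M accepts in {m1, m2} and N accepts in {A, B, C}. In every reachable pair the two components are either both accepting — (m1, B), (m2, A), (m1, C) — or both non-accepting, so no string is accepted by exactly one of the machines: L(M) \ L(N) and L(N) \ L(M) are both empty.
Hence every string is accepted by M iff it is accepted by N, and the two languages coincide.

Yes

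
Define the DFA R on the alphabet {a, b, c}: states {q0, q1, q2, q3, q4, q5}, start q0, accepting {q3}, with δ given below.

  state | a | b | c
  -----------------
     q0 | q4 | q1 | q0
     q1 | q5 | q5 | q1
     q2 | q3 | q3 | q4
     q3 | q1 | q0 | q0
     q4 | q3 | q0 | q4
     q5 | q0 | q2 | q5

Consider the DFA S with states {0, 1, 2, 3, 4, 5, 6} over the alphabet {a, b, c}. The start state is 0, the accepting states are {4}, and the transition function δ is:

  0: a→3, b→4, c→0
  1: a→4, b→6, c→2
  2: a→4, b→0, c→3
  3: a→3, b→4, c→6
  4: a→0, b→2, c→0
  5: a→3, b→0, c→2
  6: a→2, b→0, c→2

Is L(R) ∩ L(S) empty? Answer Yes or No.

The string acca is accepted by both R and S.
Hence L(R) ∩ L(S) ≠ ∅.

No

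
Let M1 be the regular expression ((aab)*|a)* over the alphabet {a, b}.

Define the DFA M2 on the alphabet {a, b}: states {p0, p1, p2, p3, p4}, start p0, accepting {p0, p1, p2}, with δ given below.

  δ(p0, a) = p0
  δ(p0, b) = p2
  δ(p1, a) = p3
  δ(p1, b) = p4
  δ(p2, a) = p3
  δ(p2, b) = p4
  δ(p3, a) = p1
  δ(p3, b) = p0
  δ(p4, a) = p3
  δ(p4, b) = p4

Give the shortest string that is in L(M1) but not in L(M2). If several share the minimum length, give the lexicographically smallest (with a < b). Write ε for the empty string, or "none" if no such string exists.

aaba

The string aaba is accepted by M1 but not by M2.
No shorter string lies in the difference, and aaba is the lexicographically first length-4 string in L(M1) \ L(M2).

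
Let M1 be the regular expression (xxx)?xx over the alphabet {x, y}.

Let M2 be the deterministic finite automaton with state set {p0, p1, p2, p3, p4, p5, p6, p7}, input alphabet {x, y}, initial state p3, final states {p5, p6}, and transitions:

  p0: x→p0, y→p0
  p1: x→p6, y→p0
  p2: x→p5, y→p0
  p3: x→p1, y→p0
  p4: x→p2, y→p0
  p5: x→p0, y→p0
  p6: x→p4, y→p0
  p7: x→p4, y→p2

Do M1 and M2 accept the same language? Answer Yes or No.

Converting the expression M1 to a DFA (subset construction, then merging equivalent states) gives the minimal DFA with states {r0, r1, r2, r3, r4, r5, r6}, start state r0, accepting states {r3, r6} and transitions r0: x→r1, y→r2; r1: x→r3, y→r2; r2: x→r2, y→r2; r3: x→r4, y→r2; r4: x→r5, y→r2; r5: x→r6, y→r2; r6: x→r2, y→r2.
Exploring the product automaton M1 × M2 from the start pair (r0, p3), following both machines on each input symbol, reaches 7 state pairs: (r0, p3), (r1, p1), (r2, p0), (r3, p6), (r4, p4), (r5, p2), (r6, p5).
M1 accepts in {r3, r6} and M2 accepts in {p5, p6}. In every reachable pair the two components are either both accepting — (r3, p6), (r6, p5) — or both non-accepting, so no string is accepted by exactly one of the machines: L(M1) \ L(M2) and L(M2) \ L(M1) are both empty.
Hence every string is accepted by M1 iff it is accepted by M2, and the two languages coincide.

Yes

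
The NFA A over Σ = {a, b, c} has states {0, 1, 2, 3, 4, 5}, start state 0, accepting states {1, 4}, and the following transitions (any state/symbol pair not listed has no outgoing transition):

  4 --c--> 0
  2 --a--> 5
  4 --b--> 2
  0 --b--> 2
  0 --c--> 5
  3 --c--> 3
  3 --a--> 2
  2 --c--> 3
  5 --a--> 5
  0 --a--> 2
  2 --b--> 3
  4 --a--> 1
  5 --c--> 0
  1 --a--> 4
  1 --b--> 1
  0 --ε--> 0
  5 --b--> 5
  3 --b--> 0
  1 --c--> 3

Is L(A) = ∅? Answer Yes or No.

The states reachable from the start state are {0, 2, 3, 5}.
None of the accepting states {1, 4} is reachable, so no string is accepted and L(A) = ∅.

Yes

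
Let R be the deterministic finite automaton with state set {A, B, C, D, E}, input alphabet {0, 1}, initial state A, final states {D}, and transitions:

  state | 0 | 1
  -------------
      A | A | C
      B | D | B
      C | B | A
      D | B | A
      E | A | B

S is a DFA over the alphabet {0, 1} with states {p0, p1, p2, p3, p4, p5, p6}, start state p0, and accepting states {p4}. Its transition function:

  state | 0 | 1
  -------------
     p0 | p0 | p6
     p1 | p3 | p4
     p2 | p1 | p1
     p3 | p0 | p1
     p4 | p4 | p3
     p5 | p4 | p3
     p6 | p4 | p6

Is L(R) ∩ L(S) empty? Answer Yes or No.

The string 100 is accepted by both R and S.
Hence L(R) ∩ L(S) ≠ ∅.

No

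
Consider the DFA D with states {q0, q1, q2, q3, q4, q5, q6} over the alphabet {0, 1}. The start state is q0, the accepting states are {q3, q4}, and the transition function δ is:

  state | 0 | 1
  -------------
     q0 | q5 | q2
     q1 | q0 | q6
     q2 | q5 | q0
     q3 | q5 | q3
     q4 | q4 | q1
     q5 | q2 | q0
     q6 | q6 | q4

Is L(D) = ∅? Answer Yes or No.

The states reachable from the start state are {q0, q2, q5}.
None of the accepting states {q3, q4} is reachable, so no string is accepted and L(D) = ∅.

Yes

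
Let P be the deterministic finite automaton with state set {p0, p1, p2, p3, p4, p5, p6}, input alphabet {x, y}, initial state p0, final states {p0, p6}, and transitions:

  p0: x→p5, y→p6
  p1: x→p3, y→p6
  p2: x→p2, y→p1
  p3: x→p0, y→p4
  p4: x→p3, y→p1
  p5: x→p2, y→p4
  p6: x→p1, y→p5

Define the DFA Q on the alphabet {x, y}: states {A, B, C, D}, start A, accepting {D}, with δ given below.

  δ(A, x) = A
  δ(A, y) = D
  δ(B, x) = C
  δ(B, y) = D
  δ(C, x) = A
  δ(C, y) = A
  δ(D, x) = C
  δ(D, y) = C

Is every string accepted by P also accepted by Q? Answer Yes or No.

No

The empty string ε is in L(P) but not in L(Q).
So L(P) ⊄ L(Q).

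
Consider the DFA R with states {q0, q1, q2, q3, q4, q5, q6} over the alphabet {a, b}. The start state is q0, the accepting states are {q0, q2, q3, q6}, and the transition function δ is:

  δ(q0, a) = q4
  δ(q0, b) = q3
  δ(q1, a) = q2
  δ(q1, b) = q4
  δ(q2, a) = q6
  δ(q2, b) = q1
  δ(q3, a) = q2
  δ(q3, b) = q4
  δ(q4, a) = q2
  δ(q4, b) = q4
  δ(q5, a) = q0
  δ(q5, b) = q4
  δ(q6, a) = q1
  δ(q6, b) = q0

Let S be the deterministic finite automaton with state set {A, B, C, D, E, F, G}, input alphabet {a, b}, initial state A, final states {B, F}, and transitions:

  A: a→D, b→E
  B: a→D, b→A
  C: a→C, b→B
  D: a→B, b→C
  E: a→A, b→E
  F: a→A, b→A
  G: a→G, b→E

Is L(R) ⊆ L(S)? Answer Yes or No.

No

The empty string ε is in L(R) but not in L(S).
So L(R) ⊄ L(S).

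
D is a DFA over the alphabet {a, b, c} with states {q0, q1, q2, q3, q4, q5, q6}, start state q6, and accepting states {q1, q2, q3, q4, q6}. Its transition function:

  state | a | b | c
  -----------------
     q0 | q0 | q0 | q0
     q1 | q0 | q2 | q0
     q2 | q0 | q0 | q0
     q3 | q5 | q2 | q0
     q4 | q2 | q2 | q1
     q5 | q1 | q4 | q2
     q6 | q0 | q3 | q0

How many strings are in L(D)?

The useful subgraph on states {q1, q2, q3, q4, q5, q6} is acyclic, so L(D) is finite; the longest accepting path visits 6 useful states, giving maximum string length 5.
Counting accepting paths from q6 by length: 1 of length 0, 1 of length 1, 1 of length 2, 3 of length 3, 4 of length 4, 1 of length 5. Total 11.

11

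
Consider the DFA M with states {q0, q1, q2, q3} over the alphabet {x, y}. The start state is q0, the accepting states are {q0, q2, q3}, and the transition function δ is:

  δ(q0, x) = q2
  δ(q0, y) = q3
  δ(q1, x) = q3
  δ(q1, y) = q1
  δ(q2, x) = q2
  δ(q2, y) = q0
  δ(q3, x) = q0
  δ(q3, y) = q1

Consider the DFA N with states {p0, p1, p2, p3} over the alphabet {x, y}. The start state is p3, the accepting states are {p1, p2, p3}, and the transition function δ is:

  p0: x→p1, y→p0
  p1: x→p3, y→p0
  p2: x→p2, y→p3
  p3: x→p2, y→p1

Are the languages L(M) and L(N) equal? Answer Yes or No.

Yes

Exploring the product automaton M × N from the start pair (q0, p3), following both machines on each input symbol, reaches 4 state pairs: (q0, p3), (q2, p2), (q3, p1), (q1, p0).
M accepts in {q0, q2, q3} and N accepts in {p1, p2, p3}. In every reachable pair the two components are either both accepting — (q0, p3), (q2, p2), (q3, p1) — or both non-accepting, so no string is accepted by exactly one of the machines: L(M) \ L(N) and L(N) \ L(M) are both empty.
Hence every string is accepted by M iff it is accepted by N, and the two languages coincide.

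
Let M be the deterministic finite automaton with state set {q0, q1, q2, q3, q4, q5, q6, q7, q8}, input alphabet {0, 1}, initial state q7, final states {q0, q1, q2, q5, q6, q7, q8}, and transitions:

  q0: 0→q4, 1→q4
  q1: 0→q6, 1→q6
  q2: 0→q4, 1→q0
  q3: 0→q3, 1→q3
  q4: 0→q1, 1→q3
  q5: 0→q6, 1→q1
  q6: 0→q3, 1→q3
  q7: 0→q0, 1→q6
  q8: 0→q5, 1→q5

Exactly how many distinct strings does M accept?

The useful subgraph on states {q0, q1, q4, q6, q7} is acyclic, so L(M) is finite; the longest accepting path visits 5 useful states, giving maximum string length 4.
Counting accepting paths from q7 by length: 1 of length 0, 2 of length 1, 2 of length 3, 4 of length 4. Total 9.

9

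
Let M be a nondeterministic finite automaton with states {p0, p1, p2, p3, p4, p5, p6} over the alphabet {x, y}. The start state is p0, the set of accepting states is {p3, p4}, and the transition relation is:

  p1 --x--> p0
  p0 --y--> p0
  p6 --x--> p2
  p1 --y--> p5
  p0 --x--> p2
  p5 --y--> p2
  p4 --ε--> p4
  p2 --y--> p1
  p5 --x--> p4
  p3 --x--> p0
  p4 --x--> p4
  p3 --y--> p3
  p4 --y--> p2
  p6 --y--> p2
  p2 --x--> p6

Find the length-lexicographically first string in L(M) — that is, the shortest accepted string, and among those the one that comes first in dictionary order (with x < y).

A breadth-first search from p0 reaches an accepting state first via the path p0 → p2 → p1 → p5 → p4 on input xyyx.
No string of length < 4 is accepted (BFS exhausts all shorter strings without reaching an accepting state), and xyyx is the lexicographically least accepting string of length 4.

xyyx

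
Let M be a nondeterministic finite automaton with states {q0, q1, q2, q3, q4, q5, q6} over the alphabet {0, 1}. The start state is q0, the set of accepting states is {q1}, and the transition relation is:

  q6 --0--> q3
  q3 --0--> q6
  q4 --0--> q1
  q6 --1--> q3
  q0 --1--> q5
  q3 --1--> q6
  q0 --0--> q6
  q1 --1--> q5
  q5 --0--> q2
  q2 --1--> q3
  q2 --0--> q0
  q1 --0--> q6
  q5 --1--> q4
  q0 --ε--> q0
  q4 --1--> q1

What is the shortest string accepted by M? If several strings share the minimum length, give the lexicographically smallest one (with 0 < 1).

A breadth-first search from q0 reaches an accepting state first via the path q0 → q5 → q4 → q1 on input 110.
No string of length < 3 is accepted (BFS exhausts all shorter strings without reaching an accepting state), and 110 is the lexicographically least accepting string of length 3.

110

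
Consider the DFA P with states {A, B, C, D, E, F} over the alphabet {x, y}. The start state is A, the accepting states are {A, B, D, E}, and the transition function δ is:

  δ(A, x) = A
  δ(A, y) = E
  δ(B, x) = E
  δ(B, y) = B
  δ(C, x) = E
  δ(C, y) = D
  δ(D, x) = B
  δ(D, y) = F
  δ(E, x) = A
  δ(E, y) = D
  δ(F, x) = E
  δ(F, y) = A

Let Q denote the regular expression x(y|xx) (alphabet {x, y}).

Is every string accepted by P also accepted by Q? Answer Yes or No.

No

The empty string ε is in L(P) but not in L(Q).
So L(P) ⊄ L(Q).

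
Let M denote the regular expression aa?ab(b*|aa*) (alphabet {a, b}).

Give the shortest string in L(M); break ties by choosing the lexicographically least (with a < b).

aab

By inspection of the expression, no string of length less than 3 matches, and aab is the lexicographically first match of length 3.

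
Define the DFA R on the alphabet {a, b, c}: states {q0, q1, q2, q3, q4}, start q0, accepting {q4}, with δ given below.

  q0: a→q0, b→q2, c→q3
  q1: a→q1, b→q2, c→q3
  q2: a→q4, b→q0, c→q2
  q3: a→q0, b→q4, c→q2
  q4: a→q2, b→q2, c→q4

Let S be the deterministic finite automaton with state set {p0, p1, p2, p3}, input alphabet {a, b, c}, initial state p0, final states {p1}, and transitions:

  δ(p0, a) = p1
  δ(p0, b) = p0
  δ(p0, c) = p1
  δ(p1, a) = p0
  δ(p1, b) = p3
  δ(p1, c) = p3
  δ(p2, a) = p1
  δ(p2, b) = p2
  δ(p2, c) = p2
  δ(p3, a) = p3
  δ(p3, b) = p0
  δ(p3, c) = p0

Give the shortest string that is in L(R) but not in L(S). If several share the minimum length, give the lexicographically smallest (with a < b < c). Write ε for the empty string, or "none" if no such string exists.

The string cb is accepted by R but not by S.
No shorter string lies in the difference, and cb is the lexicographically first length-2 string in L(R) \ L(S).

cb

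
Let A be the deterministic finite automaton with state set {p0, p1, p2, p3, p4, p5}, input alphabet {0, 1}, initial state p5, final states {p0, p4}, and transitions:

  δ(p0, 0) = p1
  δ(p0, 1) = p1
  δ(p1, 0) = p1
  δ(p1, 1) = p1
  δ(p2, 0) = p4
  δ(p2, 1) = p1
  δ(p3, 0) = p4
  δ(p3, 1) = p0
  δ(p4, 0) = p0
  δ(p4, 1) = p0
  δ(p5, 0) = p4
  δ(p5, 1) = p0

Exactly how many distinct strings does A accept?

4

The useful subgraph on states {p0, p4, p5} is acyclic, so L(A) is finite; the longest accepting path visits 3 useful states, giving maximum string length 2.
Counting accepting paths from p5 by length: 2 of length 1, 2 of length 2. Total 4.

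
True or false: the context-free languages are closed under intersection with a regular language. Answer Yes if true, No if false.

Run a PDA for the context-free language and a DFA for the regular one in parallel (product of finite controls, the PDA's stack unchanged, the DFA advancing only on input moves); the product PDA accepts exactly the intersection. (Intersection of two CFLs, by contrast, can fail to be context-free.)
So the context-free languages are closed under intersection with a regular language.

Yes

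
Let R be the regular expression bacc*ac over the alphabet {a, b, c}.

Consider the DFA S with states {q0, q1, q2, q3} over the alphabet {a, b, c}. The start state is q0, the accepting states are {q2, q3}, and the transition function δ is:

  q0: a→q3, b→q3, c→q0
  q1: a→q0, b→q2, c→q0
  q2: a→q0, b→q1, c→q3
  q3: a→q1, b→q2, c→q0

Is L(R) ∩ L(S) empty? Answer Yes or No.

Yes

Converting the expression R to a DFA (subset construction, then merging equivalent states) gives the minimal DFA with states {r0, r1, r2, r3, r4, r5, r6}, start state r0, accepting states {r6} and transitions r0: a→r1, b→r2, c→r1; r1: a→r1, b→r1, c→r1; r2: a→r3, b→r1, c→r1; r3: a→r1, b→r1, c→r4; r4: a→r5, b→r1, c→r4; r5: a→r1, b→r1, c→r6; r6: a→r1, b→r1, c→r1.
Exploring the product automaton R × S from the start pair (r0, q0), following both machines on each input symbol, reaches 10 state pairs: (r0, q0), (r1, q3), (r2, q3), (r1, q0), (r1, q1), (r1, q2), (r3, q1), (r4, q0), (r5, q3), (r6, q0).
R accepts in {r6} and S accepts in {q2, q3}; no reachable pair has both components accepting, so no string drives both machines to acceptance simultaneously and L(R) ∩ L(S) = ∅.
So no string is accepted by both, and the intersection is empty.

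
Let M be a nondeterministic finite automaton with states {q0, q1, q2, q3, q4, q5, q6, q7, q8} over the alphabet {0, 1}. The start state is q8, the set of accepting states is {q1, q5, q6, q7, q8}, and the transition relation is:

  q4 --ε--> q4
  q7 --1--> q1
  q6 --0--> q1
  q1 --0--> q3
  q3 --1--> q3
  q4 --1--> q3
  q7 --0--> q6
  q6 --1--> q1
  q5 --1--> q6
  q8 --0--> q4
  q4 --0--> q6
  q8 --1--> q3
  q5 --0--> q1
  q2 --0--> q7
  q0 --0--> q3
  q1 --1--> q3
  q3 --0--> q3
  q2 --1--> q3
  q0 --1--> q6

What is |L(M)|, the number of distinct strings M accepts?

4

The useful subgraph on states {q1, q4, q6, q8} is acyclic, so L(M) is finite; the longest accepting path visits 4 useful states, giving maximum string length 3.
Counting accepting paths from q8 by length: 1 of length 0, 1 of length 2, 2 of length 3. Total 4.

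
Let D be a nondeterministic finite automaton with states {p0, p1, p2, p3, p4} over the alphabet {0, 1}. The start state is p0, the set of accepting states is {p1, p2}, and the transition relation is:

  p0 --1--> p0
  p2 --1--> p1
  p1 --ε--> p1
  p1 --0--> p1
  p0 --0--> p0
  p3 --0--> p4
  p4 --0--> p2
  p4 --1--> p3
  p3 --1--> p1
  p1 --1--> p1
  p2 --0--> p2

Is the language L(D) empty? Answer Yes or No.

Yes

The states reachable from the start state are {p0}.
None of the accepting states {p1, p2} is reachable, so no string is accepted and L(D) = ∅.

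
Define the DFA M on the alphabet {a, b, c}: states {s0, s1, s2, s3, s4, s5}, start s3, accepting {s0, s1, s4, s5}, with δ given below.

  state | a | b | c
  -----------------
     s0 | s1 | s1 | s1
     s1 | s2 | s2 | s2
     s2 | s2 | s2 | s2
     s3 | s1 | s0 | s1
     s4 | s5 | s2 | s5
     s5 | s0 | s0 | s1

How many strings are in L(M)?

The useful subgraph on states {s0, s1, s3} is acyclic, so L(M) is finite; the longest accepting path visits 3 useful states, giving maximum string length 2.
Counting accepting paths from s3 by length: 3 of length 1, 3 of length 2. Total 6.

6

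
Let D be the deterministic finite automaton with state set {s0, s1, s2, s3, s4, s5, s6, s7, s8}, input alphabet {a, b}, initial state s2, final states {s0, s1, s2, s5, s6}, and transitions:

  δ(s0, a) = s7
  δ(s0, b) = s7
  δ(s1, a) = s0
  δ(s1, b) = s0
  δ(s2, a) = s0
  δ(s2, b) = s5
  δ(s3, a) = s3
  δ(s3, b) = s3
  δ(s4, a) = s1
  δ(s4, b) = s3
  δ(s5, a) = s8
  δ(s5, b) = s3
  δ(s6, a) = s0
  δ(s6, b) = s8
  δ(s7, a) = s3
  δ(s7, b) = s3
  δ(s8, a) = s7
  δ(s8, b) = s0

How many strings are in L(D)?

The useful subgraph on states {s0, s2, s5, s8} is acyclic, so L(D) is finite; the longest accepting path visits 4 useful states, giving maximum string length 3.
Counting accepting paths from s2 by length: 1 of length 0, 2 of length 1, 1 of length 3. Total 4.

4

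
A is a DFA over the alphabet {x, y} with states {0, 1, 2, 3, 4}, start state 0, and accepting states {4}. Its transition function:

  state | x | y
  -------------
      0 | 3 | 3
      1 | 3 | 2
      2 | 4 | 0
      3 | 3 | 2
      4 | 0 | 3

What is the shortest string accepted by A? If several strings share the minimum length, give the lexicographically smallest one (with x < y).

A breadth-first search from 0 reaches an accepting state first via the path 0 → 3 → 2 → 4 on input xyx.
No string of length < 3 is accepted (BFS exhausts all shorter strings without reaching an accepting state), and xyx is the lexicographically least accepting string of length 3.

xyx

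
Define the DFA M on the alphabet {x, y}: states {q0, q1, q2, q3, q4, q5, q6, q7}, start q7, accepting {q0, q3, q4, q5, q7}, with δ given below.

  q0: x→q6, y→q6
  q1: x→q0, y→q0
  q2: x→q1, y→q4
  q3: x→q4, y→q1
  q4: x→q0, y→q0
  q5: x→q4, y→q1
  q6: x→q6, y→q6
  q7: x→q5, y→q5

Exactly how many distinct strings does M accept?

13

The useful subgraph on states {q0, q1, q4, q5, q7} is acyclic, so L(M) is finite; the longest accepting path visits 4 useful states, giving maximum string length 3.
Counting accepting paths from q7 by length: 1 of length 0, 2 of length 1, 2 of length 2, 8 of length 3. Total 13.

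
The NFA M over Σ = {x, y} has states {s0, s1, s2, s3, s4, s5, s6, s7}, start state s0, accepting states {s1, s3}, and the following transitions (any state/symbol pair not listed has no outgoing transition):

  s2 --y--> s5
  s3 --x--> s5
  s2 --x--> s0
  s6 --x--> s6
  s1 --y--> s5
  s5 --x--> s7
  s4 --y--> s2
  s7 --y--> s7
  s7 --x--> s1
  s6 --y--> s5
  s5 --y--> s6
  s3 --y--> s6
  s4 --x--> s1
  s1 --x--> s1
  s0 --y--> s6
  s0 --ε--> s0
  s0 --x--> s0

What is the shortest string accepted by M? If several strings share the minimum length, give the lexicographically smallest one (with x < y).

A breadth-first search from s0 reaches an accepting state first via the path s0 → s6 → s5 → s7 → s1 on input yyxx.
No string of length < 4 is accepted (BFS exhausts all shorter strings without reaching an accepting state), and yyxx is the lexicographically least accepting string of length 4.

yyxx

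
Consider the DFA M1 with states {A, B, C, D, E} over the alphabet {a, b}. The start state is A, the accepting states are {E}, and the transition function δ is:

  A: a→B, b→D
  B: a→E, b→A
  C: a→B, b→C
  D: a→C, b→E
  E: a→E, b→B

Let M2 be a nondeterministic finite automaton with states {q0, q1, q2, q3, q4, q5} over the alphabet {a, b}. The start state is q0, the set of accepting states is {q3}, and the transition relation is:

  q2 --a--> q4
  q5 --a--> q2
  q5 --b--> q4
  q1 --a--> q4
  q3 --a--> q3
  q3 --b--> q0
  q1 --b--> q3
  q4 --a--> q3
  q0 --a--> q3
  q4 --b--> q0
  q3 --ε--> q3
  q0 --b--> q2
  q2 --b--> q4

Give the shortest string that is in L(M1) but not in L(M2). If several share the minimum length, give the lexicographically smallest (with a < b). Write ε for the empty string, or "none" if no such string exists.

bb

The string bb is accepted by M1 but not by M2.
No shorter string lies in the difference, and bb is the lexicographically first length-2 string in L(M1) \ L(M2).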